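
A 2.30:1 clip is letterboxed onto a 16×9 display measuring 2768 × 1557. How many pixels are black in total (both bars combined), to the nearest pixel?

978548 pixels

2.30:1 is wider than 16×9, so it spans the full width.
The clip is 2768 / 2.300 ≈ 1203.4783 px tall.
1557 − 1203.4783 = 353.5217 px of bars.
Across the 2768-px span: 353.5217 × 2768 ≈ 978548 px.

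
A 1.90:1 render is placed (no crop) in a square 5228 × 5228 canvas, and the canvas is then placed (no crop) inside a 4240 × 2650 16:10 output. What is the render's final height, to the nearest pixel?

1.90:1 in 5228×5228: fills the width, so the render is 5228.00 × 2751.58.
Second fit — the square canvas into 4240×2650 spans the height: 2650.00 × 2650.00 (×0.5069 from 5228×5228).
So the render's height is 2751.58 × 0.5069 ≈ 1394.74.

1395 px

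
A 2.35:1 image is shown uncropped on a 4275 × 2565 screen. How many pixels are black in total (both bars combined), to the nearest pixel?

2.35:1 is wider than 5:3, so it spans the full width.
The image is 4275 / 2.350 ≈ 1819.1489 px tall.
Leftover height: 2565 − 1819.1489 = 745.8511 px.
Across the 4275-px span: 745.8511 × 4275 ≈ 3188513 px.

3188513 pixels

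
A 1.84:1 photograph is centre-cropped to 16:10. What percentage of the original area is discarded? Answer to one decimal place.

13.0%

The height stays; only width is cut (since 16:10 is narrower than 1.84:1).
(1.600)/(1.840) ≈ 0.870 of the area survives, leaving 13.04% discarded.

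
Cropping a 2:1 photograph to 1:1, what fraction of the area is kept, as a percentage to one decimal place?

1:1 is narrower than 2:1, so the crop keeps the full height and trims the width.
(1.000)/(2.000) ≈ 0.500 of the area survives.

50.0%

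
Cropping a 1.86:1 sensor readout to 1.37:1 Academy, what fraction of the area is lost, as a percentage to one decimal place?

26.3%

The height stays; only width is cut (since 1.37:1 Academy is narrower than 1.86:1).
Area ratio = (1.370)/(1.860) = 73.66%; the remaining 26.34% is cropped out.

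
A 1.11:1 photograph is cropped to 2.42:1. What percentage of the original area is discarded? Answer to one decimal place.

54.1%

Going from 1.11:1 to 2.42:1 means cutting height while keeping width.
Fraction kept = (1.110)/(2.420) ≈ 45.87%, so 54.13% is lost.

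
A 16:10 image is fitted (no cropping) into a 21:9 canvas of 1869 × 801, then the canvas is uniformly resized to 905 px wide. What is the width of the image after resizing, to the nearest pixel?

At 1869×801 the image is height-limited, so width = 801 × 16/10 ≈ 1281.60 px.
Scaling 1869 → 905 is ×0.4842, so the width becomes 1281.60 × 0.4842 ≈ 620.57 px.

621 px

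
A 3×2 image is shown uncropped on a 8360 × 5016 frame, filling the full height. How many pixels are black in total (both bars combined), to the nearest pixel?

That makes the image 7524.0000 px wide (5016 × 3/2).
Black = 8360 − 7524.0000 = 836.0000 px.
Across the 5016-px span: 836.0000 × 5016 ≈ 4193376 px.

4193376 pixels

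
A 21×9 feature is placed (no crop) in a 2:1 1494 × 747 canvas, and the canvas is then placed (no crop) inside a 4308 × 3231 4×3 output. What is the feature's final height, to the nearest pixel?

21×9 in 1494×747: fills the width, so the feature is 1494.00 × 640.29.
2:1 in 4308×3231: fills the width, so the intermediate becomes 4308.00 × 2154.00 — a scale of ×2.8835.
Applying the same ×2.8835: 640.29 → 1846.29.

1846 px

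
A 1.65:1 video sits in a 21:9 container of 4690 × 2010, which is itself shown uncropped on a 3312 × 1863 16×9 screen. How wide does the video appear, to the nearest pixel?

2342 px

1.65:1 in 4690×2010: fills the height, so the video is 3316.50 × 2010.00.
21:9 in 3312×1863: fills the width, so the intermediate becomes 3312.00 × 1419.43 — a scale of ×0.7062.
Applying the same ×0.7062: 3316.50 → 2342.06.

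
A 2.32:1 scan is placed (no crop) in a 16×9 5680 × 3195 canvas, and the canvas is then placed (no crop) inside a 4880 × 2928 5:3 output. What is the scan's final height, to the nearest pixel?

First fit — 2.32:1 into 5680×3195 spans the width: 5680.00 × 2448.28.
Second fit — the 16×9 canvas into 4880×2928 spans the width: 4880.00 × 2745.00 (×0.8592 from 5680×3195).
Applying the same ×0.8592: 2448.28 → 2103.45.

2103 px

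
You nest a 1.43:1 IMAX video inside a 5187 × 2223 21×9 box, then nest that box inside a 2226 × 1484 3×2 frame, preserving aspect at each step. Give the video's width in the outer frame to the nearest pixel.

1364 px

1.43:1 IMAX in 5187×2223: fills the height, so the video is 3178.89 × 2223.00.
21×9 in 2226×1484: fills the width, so the intermediate becomes 2226.00 × 954.00 — a scale of ×0.4291.
So the video's width is 3178.89 × 0.4291 ≈ 1364.22.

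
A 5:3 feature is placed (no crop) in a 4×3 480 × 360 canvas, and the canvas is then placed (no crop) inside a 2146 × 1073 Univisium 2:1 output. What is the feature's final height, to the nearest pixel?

First fit — 5:3 into 480×360 spans the width: 480.00 × 288.00.
4×3 in 2146×1073: fills the height, so the intermediate becomes 1430.67 × 1073.00 — a scale of ×2.9806.
Applying the same ×2.9806: 288.00 → 858.40.

858 px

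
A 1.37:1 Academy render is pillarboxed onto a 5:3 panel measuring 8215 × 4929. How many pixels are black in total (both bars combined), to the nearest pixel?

7207529 pixels

1.37:1 Academy is narrower than 5:3, so it spans the full height.
The render is 4929 × 1.370 ≈ 6752.7300 px wide.
Leftover width: 8215 − 6752.7300 = 1462.2700 px.
That's 1462.2700 × 4929 ≈ 7207529 black pixels.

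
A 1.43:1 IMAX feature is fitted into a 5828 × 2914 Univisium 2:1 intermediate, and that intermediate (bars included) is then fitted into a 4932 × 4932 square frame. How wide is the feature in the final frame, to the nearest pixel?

1.43:1 IMAX in 5828×2914: fills the height, so the feature is 4167.02 × 2914.00.
Univisium 2:1 in 4932×4932: fills the width, so the intermediate becomes 4932.00 × 2466.00 — a scale of ×0.8463.
So the feature's width is 4167.02 × 0.8463 ≈ 3526.38.

3526 px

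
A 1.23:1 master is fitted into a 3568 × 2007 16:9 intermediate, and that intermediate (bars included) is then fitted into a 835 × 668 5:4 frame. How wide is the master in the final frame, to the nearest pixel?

578 px

Inside the 3568×2007 canvas the master is height-limited at 2468.61 × 2007.00.
16:9 in 835×668: fills the width, so the intermediate becomes 835.00 × 469.69 — a scale of ×0.2340.
Applying the same ×0.2340: 2468.61 → 577.72.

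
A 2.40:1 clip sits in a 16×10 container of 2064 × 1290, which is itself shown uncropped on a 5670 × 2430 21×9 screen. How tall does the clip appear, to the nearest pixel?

1620 px

2.40:1 in 2064×1290: fills the width, so the clip is 2064.00 × 860.00.
16×10 in 5670×2430: fills the height, so the intermediate becomes 3888.00 × 2430.00 — a scale of ×1.8837.
So the clip's height is 860.00 × 1.8837 ≈ 1620.00.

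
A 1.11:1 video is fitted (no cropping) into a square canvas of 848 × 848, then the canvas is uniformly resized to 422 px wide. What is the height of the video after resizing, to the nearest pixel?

380 px

At 848×848 the video is width-limited, so height = 848 / 1.110 ≈ 763.96 px.
Scaling 848 → 422 is ×0.4976, so the height becomes 763.96 × 0.4976 ≈ 380.18 px.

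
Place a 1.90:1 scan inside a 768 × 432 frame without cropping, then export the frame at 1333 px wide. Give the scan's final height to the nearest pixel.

702 px

At 768×432 the scan is width-limited, so height = 768 / 1.900 ≈ 404.21 px.
Resizing to 1333 px wide multiplies everything by 1.7357: 404.21 → 701.58 px.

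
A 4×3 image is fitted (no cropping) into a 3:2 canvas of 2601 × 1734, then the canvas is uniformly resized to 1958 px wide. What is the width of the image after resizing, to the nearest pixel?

At 2601×1734 the image is height-limited, so width = 1734 × 4/3 ≈ 2312.00 px.
The frame scales by 1958/2601 = 0.7528; 2312.00 × 0.7528 ≈ 1740.44 px.

1740 px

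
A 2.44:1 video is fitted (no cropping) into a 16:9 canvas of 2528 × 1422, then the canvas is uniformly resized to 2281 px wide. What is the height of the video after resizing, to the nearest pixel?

Fitted into 2528×1422, the video spans the width; its height is 2528 / 2.440 ≈ 1036.07 px.
Scaling 2528 → 2281 is ×0.9023, so the height becomes 1036.07 × 0.9023 ≈ 934.84 px.

935 px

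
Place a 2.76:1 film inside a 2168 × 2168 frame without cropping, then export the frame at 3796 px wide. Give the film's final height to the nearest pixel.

1375 px

Fitted into 2168×2168, the film spans the width; its height is 2168 / 2.760 ≈ 785.51 px.
The frame scales by 3796/2168 = 1.7509; 785.51 × 1.7509 ≈ 1375.36 px.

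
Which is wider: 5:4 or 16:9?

5:4 = 1.25 and 16:9 = 1.778; 1.778 > 1.25.

16:9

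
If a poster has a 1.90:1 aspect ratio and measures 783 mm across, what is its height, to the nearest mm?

412 mm

Height = 783 / 1.900 = 412.11.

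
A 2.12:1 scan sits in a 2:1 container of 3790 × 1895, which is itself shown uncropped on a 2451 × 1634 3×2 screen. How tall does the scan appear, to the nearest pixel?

2.12:1 in 3790×1895: fills the width, so the scan is 3790.00 × 1787.74.
The 2:1 canvas is width-limited in 2451×1634, giving 2451.00 × 1225.50; scale factor 0.6467.
The scan scales with it: height 1787.74 × 0.6467 ≈ 1156.13.

1156 px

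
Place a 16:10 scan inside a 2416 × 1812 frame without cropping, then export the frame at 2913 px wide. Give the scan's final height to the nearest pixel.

Fitted into 2416×1812, the scan spans the width; its height is 2416 × 10/16 ≈ 1510.00 px.
Scaling 2416 → 2913 is ×1.2057, so the height becomes 1510.00 × 1.2057 ≈ 1820.62 px.

1821 px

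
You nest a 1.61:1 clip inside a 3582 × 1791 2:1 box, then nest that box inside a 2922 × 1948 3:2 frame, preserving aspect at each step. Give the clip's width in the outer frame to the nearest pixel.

2352 px

First fit — 1.61:1 into 3582×1791 spans the height: 2883.51 × 1791.00.
The 2:1 canvas is width-limited in 2922×1948, giving 2922.00 × 1461.00; scale factor 0.8157.
Applying the same ×0.8157: 2883.51 → 2352.21.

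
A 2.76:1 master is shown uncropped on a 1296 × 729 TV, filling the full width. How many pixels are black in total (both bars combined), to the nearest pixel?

336227 pixels

Content height = 1296 / 2.760 ≈ 469.5652 px.
729 − 469.5652 = 259.4348 px of bars.
Bar area = 259.4348 × 1296 ≈ 336227 px.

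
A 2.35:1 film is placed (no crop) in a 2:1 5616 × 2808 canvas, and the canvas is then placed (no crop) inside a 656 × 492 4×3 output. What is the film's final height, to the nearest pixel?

279 px

Inside the 5616×2808 canvas the film is width-limited at 5616.00 × 2389.79.
Second fit — the 2:1 canvas into 656×492 spans the width: 656.00 × 328.00 (×0.1168 from 5616×2808).
Applying the same ×0.1168: 2389.79 → 279.15.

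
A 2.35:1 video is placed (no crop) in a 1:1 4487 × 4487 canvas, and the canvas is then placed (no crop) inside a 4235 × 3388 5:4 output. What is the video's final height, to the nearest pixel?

2.35:1 in 4487×4487: fills the width, so the video is 4487.00 × 1909.36.
The 1:1 canvas is height-limited in 4235×3388, giving 3388.00 × 3388.00; scale factor 0.7551.
So the video's height is 1909.36 × 0.7551 ≈ 1441.70.

1442 px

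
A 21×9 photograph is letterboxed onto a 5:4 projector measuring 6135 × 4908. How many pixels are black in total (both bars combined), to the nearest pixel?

21×9 is wider than 5:4, so it spans the full width.
That makes the image 2629.2857 px tall (6135 × 9/21).
Leftover height: 4908 − 2629.2857 = 2278.7143 px.
Across the 6135-px span: 2278.7143 × 6135 ≈ 13979912 px.

13979912 pixels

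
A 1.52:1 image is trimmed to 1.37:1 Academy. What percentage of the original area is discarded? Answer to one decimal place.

9.9%

1.37:1 Academy is narrower than 1.52:1, so the crop keeps the full height and trims the width.
(1.370)/(1.520) ≈ 0.901 of the area survives, leaving 9.87% discarded.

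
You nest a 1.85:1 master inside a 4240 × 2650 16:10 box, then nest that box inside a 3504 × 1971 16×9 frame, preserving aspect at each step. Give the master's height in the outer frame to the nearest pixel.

1705 px

Inside the 4240×2650 canvas the master is width-limited at 4240.00 × 2291.89.
Second fit — the 16:10 canvas into 3504×1971 spans the height: 3153.60 × 1971.00 (×0.7438 from 4240×2650).
So the master's height is 2291.89 × 0.7438 ≈ 1704.65.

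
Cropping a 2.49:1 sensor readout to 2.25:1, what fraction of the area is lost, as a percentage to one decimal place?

Going from 2.49:1 to 2.25:1 means cutting width while keeping height.
Area ratio = (2.250)/(2.490) = 90.36%; the remaining 9.64% is cropped out.

9.6%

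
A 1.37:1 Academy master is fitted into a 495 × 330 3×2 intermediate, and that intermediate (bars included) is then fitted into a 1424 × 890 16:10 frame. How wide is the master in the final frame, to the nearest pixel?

Inside the 495×330 canvas the master is height-limited at 452.10 × 330.00.
3×2 in 1424×890: fills the height, so the intermediate becomes 1335.00 × 890.00 — a scale of ×2.6970.
So the master's width is 452.10 × 2.6970 ≈ 1219.30.

1219 px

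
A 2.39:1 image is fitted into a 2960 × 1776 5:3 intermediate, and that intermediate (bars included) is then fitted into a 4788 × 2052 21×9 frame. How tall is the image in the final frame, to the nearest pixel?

First fit — 2.39:1 into 2960×1776 spans the width: 2960.00 × 1238.49.
The 5:3 canvas is height-limited in 4788×2052, giving 3420.00 × 2052.00; scale factor 1.1554.
So the image's height is 1238.49 × 1.1554 ≈ 1430.96.

1431 px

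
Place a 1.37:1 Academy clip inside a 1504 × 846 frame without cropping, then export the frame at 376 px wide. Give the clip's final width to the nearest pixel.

290 px

At 1504×846 the clip is height-limited, so width = 846 × 1.370 ≈ 1159.02 px.
Scaling 1504 → 376 is ×0.2500, so the width becomes 1159.02 × 0.2500 ≈ 289.75 px.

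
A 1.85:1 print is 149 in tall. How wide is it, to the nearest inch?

At 1.85:1, 149 × 1.850 ≈ 275.65.

276 in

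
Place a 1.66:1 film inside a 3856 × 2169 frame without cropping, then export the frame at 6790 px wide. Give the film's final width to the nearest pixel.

In the 3856×2169 frame the film fills the height: width = 2169 × 1.660 ≈ 3600.54 px.
Scaling 3856 → 6790 is ×1.7609, so the width becomes 3600.54 × 1.7609 ≈ 6340.16 px.

6340 px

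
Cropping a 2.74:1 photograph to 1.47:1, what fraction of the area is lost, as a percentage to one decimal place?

1.47:1 is narrower than 2.74:1, so the crop keeps the full height and trims the width.
(1.470)/(2.740) ≈ 0.536 of the area survives, leaving 46.35% discarded.

46.4%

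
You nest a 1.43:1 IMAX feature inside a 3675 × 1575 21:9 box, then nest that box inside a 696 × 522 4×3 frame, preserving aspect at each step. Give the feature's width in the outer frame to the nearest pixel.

1.43:1 IMAX in 3675×1575: fills the height, so the feature is 2252.25 × 1575.00.
Second fit — the 21:9 canvas into 696×522 spans the width: 696.00 × 298.29 (×0.1894 from 3675×1575).
The feature scales with it: width 2252.25 × 0.1894 ≈ 426.55.

427 px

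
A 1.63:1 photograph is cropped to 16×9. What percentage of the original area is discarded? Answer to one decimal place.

Going from 1.63:1 to 16×9 means cutting height while keeping width.
Fraction kept = (1.630)/(1.778) ≈ 91.69%, so 8.31% is lost.

8.3%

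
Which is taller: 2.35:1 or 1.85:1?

1.85:1

2.35 and 1.85; 2.35 > 1.85. The smaller width-to-height ratio is the taller frame.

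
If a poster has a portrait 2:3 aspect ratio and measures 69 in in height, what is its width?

At portrait 2:3, 69 / 3 × 2 ≈ 46.

46 in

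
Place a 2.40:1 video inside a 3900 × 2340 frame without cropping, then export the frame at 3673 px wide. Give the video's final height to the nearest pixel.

1530 px

At 3900×2340 the video is width-limited, so height = 3900 / 2.400 ≈ 1625.00 px.
Scaling 3900 → 3673 is ×0.9418, so the height becomes 1625.00 × 0.9418 ≈ 1530.42 px.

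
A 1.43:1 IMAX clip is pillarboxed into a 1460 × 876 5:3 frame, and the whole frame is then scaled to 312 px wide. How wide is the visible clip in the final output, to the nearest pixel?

268 px

Fitted into 1460×876, the clip spans the height; its width is 876 × 1.430 ≈ 1252.68 px.
Scaling 1460 → 312 is ×0.2137, so the width becomes 1252.68 × 0.2137 ≈ 267.70 px.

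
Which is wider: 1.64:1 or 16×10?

1.64 and 16×10 = 1.6; 1.64 > 1.6.

1.64:1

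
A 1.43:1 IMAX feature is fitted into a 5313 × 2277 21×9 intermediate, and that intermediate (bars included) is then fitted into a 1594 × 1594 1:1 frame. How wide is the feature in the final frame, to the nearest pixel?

Inside the 5313×2277 canvas the feature is height-limited at 3256.11 × 2277.00.
The 21×9 canvas is width-limited in 1594×1594, giving 1594.00 × 683.14; scale factor 0.3000.
Applying the same ×0.3000: 3256.11 → 976.89.

977 px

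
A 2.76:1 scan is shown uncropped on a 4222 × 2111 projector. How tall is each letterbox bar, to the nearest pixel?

Since 2.760 > 2.000, the scan is width-limited.
The scan is 4222 / 2.760 ≈ 1529.71 px tall.
2111 − 1529.71 = 581.29 px of bars (290.64 each).

291 px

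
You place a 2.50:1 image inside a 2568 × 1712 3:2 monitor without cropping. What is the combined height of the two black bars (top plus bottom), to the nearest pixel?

685 px

2.50:1 is wider than 3:2, so it spans the full width.
That makes the image 1027.20 px tall (2568 / 2.500).
Leftover height: 1712 − 1027.20 = 684.80 px.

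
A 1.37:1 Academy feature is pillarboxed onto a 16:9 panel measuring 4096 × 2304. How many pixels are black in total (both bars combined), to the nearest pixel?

2164654 pixels

Since 1.370 < 1.778, the feature is height-limited.
The feature is 2304 × 1.370 ≈ 3156.4800 px wide.
Black = 4096 − 3156.4800 = 939.5200 px.
That's 939.5200 × 2304 ≈ 2164654 black pixels.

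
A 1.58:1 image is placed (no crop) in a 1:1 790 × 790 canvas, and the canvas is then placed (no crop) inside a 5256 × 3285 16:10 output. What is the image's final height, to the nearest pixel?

2079 px

First fit — 1.58:1 into 790×790 spans the width: 790.00 × 500.00.
Second fit — the 1:1 canvas into 5256×3285 spans the height: 3285.00 × 3285.00 (×4.1582 from 790×790).
The image scales with it: height 500.00 × 4.1582 ≈ 2079.11.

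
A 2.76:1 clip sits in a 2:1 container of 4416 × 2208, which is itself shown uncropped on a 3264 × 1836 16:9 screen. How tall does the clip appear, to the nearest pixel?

Inside the 4416×2208 canvas the clip is width-limited at 4416.00 × 1600.00.
The 2:1 canvas is width-limited in 3264×1836, giving 3264.00 × 1632.00; scale factor 0.7391.
So the clip's height is 1600.00 × 0.7391 ≈ 1182.61.

1183 px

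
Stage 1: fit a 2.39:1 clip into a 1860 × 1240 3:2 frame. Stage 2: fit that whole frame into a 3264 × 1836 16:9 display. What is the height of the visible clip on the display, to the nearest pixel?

2.39:1 in 1860×1240: fills the width, so the clip is 1860.00 × 778.24.
Second fit — the 3:2 canvas into 3264×1836 spans the height: 2754.00 × 1836.00 (×1.4806 from 1860×1240).
The clip scales with it: height 778.24 × 1.4806 ≈ 1152.30.

1152 px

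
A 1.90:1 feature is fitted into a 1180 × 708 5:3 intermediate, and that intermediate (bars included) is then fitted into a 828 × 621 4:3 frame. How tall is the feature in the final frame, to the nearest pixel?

436 px

Inside the 1180×708 canvas the feature is width-limited at 1180.00 × 621.05.
5:3 in 828×621: fills the width, so the intermediate becomes 828.00 × 496.80 — a scale of ×0.7017.
So the feature's height is 621.05 × 0.7017 ≈ 435.79.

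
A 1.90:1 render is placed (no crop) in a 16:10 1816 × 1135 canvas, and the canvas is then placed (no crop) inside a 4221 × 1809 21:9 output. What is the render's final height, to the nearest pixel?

First fit — 1.90:1 into 1816×1135 spans the width: 1816.00 × 955.79.
The 16:10 canvas is height-limited in 4221×1809, giving 2894.40 × 1809.00; scale factor 1.5938.
Applying the same ×1.5938: 955.79 → 1523.37.

1523 px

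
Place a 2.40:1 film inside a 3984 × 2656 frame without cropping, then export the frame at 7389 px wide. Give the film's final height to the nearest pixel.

In the 3984×2656 frame the film fills the width: height = 3984 / 2.400 ≈ 1660.00 px.
Resizing to 7389 px wide multiplies everything by 1.8547: 1660.00 → 3078.75 px.

3079 px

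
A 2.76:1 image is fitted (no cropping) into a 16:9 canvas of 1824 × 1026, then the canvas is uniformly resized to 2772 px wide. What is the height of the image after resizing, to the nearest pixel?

In the 1824×1026 frame the image fills the width: height = 1824 / 2.760 ≈ 660.87 px.
Resizing to 2772 px wide multiplies everything by 1.5197: 660.87 → 1004.35 px.

1004 px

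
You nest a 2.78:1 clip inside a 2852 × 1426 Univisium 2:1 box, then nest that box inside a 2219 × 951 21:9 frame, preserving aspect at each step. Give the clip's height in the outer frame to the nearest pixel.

684 px

Inside the 2852×1426 canvas the clip is width-limited at 2852.00 × 1025.90.
The Univisium 2:1 canvas is height-limited in 2219×951, giving 1902.00 × 951.00; scale factor 0.6669.
Applying the same ×0.6669: 1025.90 → 684.17.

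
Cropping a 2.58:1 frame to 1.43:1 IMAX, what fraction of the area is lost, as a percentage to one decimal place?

44.6%

1.43:1 IMAX is narrower than 2.58:1, so the crop keeps the full height and trims the width.
Fraction kept = (1.430)/(2.580) ≈ 55.43%, so 44.57% is lost.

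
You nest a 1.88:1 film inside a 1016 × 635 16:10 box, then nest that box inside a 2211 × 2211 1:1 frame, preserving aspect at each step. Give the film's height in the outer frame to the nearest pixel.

1176 px

First fit — 1.88:1 into 1016×635 spans the width: 1016.00 × 540.43.
The 16:10 canvas is width-limited in 2211×2211, giving 2211.00 × 1381.88; scale factor 2.1762.
So the film's height is 540.43 × 2.1762 ≈ 1176.06.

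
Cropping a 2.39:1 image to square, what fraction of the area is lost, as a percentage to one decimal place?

58.2%

The height stays; only width is cut (since square is narrower than 2.39:1).
Fraction kept = (1.000)/(2.390) ≈ 41.84%, so 58.16% is lost.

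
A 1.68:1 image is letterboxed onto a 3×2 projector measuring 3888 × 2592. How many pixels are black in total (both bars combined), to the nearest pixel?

1079753 pixels

Since 1.680 > 1.500, the image is width-limited.
The image is 3888 / 1.680 ≈ 2314.2857 px tall.
Black = 2592 − 2314.2857 = 277.7143 px.
Bar area = 277.7143 × 3888 ≈ 1079753 px.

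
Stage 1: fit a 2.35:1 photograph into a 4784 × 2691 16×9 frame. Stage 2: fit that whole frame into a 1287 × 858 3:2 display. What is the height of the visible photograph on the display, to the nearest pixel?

First fit — 2.35:1 into 4784×2691 spans the width: 4784.00 × 2035.74.
Second fit — the 16×9 canvas into 1287×858 spans the width: 1287.00 × 723.94 (×0.2690 from 4784×2691).
Applying the same ×0.2690: 2035.74 → 547.66.

548 px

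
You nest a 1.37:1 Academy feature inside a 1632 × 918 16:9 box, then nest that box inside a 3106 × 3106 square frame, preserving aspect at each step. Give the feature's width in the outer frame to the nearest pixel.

2394 px

1.37:1 Academy in 1632×918: fills the height, so the feature is 1257.66 × 918.00.
Second fit — the 16:9 canvas into 3106×3106 spans the width: 3106.00 × 1747.12 (×1.9032 from 1632×918).
So the feature's width is 1257.66 × 1.9032 ≈ 2393.56.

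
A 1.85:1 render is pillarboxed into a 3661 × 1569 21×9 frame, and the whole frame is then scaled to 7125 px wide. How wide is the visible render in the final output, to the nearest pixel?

At 3661×1569 the render is height-limited, so width = 1569 × 1.850 ≈ 2902.65 px.
Resizing to 7125 px wide multiplies everything by 1.9462: 2902.65 → 5649.11 px.

5649 px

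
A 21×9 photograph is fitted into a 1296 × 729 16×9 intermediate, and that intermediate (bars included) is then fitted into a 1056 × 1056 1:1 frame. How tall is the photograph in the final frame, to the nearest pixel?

Inside the 1296×729 canvas the photograph is width-limited at 1296.00 × 555.43.
16×9 in 1056×1056: fills the width, so the intermediate becomes 1056.00 × 594.00 — a scale of ×0.8148.
So the photograph's height is 555.43 × 0.8148 ≈ 452.57.

453 px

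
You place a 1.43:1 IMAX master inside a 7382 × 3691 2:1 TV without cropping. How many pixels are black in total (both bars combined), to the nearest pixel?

7765384 pixels

1.43:1 IMAX is narrower than 2:1, so it spans the full height.
That makes the image 5278.1300 px wide (3691 × 1.430).
7382 − 5278.1300 = 2103.8700 px of bars.
Across the 3691-px span: 2103.8700 × 3691 ≈ 7765384 px.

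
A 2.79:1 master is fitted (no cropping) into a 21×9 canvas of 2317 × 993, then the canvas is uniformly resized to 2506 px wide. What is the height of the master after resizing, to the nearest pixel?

898 px

At 2317×993 the master is width-limited, so height = 2317 / 2.790 ≈ 830.47 px.
The frame scales by 2506/2317 = 1.0816; 830.47 × 1.0816 ≈ 898.21 px.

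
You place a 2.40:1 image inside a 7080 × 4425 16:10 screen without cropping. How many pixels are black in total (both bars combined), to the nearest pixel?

10443000 pixels

2.40:1 (2.400) > 16:10 (1.600), so the image fills the width.
The image is 7080 / 2.400 ≈ 2950.0000 px tall.
4425 − 2950.0000 = 1475.0000 px of bars.
That's 1475.0000 × 7080 ≈ 10443000 black pixels.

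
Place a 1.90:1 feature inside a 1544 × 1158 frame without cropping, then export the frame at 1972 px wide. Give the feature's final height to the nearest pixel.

At 1544×1158 the feature is width-limited, so height = 1544 / 1.900 ≈ 812.63 px.
Scaling 1544 → 1972 is ×1.2772, so the height becomes 812.63 × 1.2772 ≈ 1037.89 px.

1038 px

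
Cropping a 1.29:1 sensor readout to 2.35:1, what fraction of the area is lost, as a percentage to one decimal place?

45.1%

2.35:1 is wider than 1.29:1, so the crop keeps the full width and trims the height.
Area ratio = (1.290)/(2.350) = 54.89%; the remaining 45.11% is cropped out.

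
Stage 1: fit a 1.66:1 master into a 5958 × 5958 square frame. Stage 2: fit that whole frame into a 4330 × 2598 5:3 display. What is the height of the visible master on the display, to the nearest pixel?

1565 px

First fit — 1.66:1 into 5958×5958 spans the width: 5958.00 × 3589.16.
The square canvas is height-limited in 4330×2598, giving 2598.00 × 2598.00; scale factor 0.4361.
The master scales with it: height 3589.16 × 0.4361 ≈ 1565.06.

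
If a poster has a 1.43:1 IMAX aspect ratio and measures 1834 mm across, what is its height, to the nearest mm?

1834 / 1.430 = 1282.52.

1283 mm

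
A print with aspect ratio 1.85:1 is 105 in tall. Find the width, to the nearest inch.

105 × 1.850 = 194.25.

194 in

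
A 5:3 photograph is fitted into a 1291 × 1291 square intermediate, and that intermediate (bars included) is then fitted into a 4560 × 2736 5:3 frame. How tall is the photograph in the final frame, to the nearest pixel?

Inside the 1291×1291 canvas the photograph is width-limited at 1291.00 × 774.60.
The square canvas is height-limited in 4560×2736, giving 2736.00 × 2736.00; scale factor 2.1193.
Applying the same ×2.1193: 774.60 → 1641.60.

1642 px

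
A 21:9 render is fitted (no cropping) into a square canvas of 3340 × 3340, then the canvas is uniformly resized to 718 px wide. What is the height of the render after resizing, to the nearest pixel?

308 px

In the 3340×3340 frame the render fills the width: height = 3340 × 9/21 ≈ 1431.43 px.
Resizing to 718 px wide multiplies everything by 0.2150: 1431.43 → 307.71 px.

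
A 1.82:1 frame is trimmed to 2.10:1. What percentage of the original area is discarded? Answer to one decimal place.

Going from 1.82:1 to 2.10:1 means cutting height while keeping width.
Fraction kept = (1.820)/(2.100) ≈ 86.67%, so 13.33% is lost.

13.3%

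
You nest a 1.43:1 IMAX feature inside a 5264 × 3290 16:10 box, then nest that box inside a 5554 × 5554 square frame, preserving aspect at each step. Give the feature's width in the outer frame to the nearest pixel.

4964 px

First fit — 1.43:1 IMAX into 5264×3290 spans the height: 4704.70 × 3290.00.
16:10 in 5554×5554: fills the width, so the intermediate becomes 5554.00 × 3471.25 — a scale of ×1.0551.
So the feature's width is 4704.70 × 1.0551 ≈ 4963.89.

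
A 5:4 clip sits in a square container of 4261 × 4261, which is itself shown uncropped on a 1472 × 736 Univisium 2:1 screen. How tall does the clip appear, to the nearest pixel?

589 px

5:4 in 4261×4261: fills the width, so the clip is 4261.00 × 3408.80.
The square canvas is height-limited in 1472×736, giving 736.00 × 736.00; scale factor 0.1727.
The clip scales with it: height 3408.80 × 0.1727 ≈ 588.80.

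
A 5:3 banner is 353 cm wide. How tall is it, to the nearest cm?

212 cm

Height = 353·3/5 = 211.80.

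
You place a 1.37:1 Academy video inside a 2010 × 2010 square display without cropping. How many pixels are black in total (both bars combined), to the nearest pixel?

1091122 pixels

1.37:1 Academy (1.370) > square (1.000), so the video fills the width.
Content height = 2010 / 1.370 ≈ 1467.1533 px.
Leftover height: 2010 − 1467.1533 = 542.8467 px.
That's 542.8467 × 2010 ≈ 1091122 black pixels.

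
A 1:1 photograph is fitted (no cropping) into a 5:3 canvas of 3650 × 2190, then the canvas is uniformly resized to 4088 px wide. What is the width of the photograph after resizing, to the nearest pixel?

2453 px

In the 3650×2190 frame the photograph fills the height: width = 2190 × 1/1 ≈ 2190.00 px.
Scaling 3650 → 4088 is ×1.1200, so the width becomes 2190.00 × 1.1200 ≈ 2452.80 px.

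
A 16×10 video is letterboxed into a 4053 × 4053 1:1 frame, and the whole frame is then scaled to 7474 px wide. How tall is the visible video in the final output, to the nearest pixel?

In the 4053×4053 frame the video fills the width: height = 4053 × 10/16 ≈ 2533.12 px.
Scaling 4053 → 7474 is ×1.8441, so the height becomes 2533.12 × 1.8441 ≈ 4671.25 px.

4671 px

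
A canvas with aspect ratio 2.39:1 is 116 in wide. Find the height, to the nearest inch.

49 in

116 / 2.390 = 48.54.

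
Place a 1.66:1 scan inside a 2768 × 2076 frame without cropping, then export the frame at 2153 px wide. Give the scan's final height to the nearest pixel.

In the 2768×2076 frame the scan fills the width: height = 2768 / 1.660 ≈ 1667.47 px.
Resizing to 2153 px wide multiplies everything by 0.7778: 1667.47 → 1296.99 px.

1297 px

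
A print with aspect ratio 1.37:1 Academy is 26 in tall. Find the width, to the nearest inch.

26 × 1.370 = 35.62.

36 in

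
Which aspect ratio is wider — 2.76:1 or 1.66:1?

2.76 and 1.66; 2.76 > 1.66.

2.76:1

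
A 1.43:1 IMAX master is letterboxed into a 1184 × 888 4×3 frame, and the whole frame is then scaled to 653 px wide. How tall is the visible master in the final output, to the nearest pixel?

457 px

In the 1184×888 frame the master fills the width: height = 1184 / 1.430 ≈ 827.97 px.
The frame scales by 653/1184 = 0.5515; 827.97 × 0.5515 ≈ 456.64 px.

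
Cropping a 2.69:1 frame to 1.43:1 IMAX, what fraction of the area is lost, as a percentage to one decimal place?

The height stays; only width is cut (since 1.43:1 IMAX is narrower than 2.69:1).
(1.430)/(2.690) ≈ 0.532 of the area survives, leaving 46.84% discarded.

46.8%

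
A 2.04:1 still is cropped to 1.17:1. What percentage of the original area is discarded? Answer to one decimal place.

Going from 2.04:1 to 1.17:1 means cutting width while keeping height.
(1.170)/(2.040) ≈ 0.574 of the area survives, leaving 42.65% discarded.

42.6%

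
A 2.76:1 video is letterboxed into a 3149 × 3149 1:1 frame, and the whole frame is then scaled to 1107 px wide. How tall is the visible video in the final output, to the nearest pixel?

At 3149×3149 the video is width-limited, so height = 3149 / 2.760 ≈ 1140.94 px.
Resizing to 1107 px wide multiplies everything by 0.3515: 1140.94 → 401.09 px.

401 px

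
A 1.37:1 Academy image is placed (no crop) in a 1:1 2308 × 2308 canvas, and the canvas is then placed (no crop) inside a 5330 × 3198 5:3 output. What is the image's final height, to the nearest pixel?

2334 px

First fit — 1.37:1 Academy into 2308×2308 spans the width: 2308.00 × 1684.67.
1:1 in 5330×3198: fills the height, so the intermediate becomes 3198.00 × 3198.00 — a scale of ×1.3856.
So the image's height is 1684.67 × 1.3856 ≈ 2334.31.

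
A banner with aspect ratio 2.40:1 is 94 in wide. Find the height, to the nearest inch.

At 2.40:1, 94 / 2.400 ≈ 39.17.

39 in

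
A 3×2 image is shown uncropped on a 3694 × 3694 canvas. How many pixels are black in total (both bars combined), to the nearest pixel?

Since 1.500 > 1.000, the image is width-limited.
The image is 3694 × 2/3 ≈ 2462.6667 px tall.
Leftover height: 3694 − 2462.6667 = 1231.3333 px.
Across the 3694-px span: 1231.3333 × 3694 ≈ 4548545 px.

4548545 pixels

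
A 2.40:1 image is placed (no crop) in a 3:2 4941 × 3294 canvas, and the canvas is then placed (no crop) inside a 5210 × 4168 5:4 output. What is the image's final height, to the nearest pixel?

Inside the 4941×3294 canvas the image is width-limited at 4941.00 × 2058.75.
Second fit — the 3:2 canvas into 5210×4168 spans the width: 5210.00 × 3473.33 (×1.0544 from 4941×3294).
The image scales with it: height 2058.75 × 1.0544 ≈ 2170.83.

2171 px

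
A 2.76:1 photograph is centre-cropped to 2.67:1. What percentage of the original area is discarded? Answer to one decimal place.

3.3%

The height stays; only width is cut (since 2.67:1 is narrower than 2.76:1).
(2.670)/(2.760) ≈ 0.967 of the area survives, leaving 3.26% discarded.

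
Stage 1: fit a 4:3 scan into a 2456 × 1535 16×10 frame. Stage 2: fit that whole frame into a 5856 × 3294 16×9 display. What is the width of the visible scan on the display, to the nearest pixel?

4392 px

First fit — 4:3 into 2456×1535 spans the height: 2046.67 × 1535.00.
Second fit — the 16×10 canvas into 5856×3294 spans the height: 5270.40 × 3294.00 (×2.1459 from 2456×1535).
The scan scales with it: width 2046.67 × 2.1459 ≈ 4392.00.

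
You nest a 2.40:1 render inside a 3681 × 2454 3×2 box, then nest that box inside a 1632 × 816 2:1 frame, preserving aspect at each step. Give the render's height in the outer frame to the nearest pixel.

First fit — 2.40:1 into 3681×2454 spans the width: 3681.00 × 1533.75.
Second fit — the 3×2 canvas into 1632×816 spans the height: 1224.00 × 816.00 (×0.3325 from 3681×2454).
The render scales with it: height 1533.75 × 0.3325 ≈ 510.00.

510 px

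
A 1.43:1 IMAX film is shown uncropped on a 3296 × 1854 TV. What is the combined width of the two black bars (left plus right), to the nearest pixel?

Since 1.430 < 1.778, the film is height-limited.
Content width = 1854 × 1.430 ≈ 2651.22 px.
Leftover width: 3296 − 2651.22 = 644.78 px.

645 px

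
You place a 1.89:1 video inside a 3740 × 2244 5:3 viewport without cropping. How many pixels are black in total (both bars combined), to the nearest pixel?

1.89:1 is wider than 5:3, so it spans the full width.
That makes the image 1978.8360 px tall (3740 / 1.890).
Black = 2244 − 1978.8360 = 265.1640 px.
Across the 3740-px span: 265.1640 × 3740 ≈ 991713 px.

991713 pixels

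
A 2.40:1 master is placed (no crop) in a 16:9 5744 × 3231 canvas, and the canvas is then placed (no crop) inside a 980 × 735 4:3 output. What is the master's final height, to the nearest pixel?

Inside the 5744×3231 canvas the master is width-limited at 5744.00 × 2393.33.
The 16:9 canvas is width-limited in 980×735, giving 980.00 × 551.25; scale factor 0.1706.
Applying the same ×0.1706: 2393.33 → 408.33.

408 px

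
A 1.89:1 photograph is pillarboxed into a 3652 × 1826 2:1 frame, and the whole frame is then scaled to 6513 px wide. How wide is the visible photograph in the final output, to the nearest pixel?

6155 px

In the 3652×1826 frame the photograph fills the height: width = 1826 × 1.890 ≈ 3451.14 px.
Scaling 3652 → 6513 is ×1.7834, so the width becomes 3451.14 × 1.7834 ≈ 6154.78 px.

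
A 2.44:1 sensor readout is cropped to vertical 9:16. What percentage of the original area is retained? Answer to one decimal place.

Going from 2.44:1 to vertical 9:16 means cutting width while keeping height.
Area ratio = (0.562)/(2.440) = 23.05% retained.

23.1%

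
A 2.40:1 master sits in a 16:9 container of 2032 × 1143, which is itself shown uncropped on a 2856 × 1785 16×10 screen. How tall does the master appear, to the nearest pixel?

Inside the 2032×1143 canvas the master is width-limited at 2032.00 × 846.67.
The 16:9 canvas is width-limited in 2856×1785, giving 2856.00 × 1606.50; scale factor 1.4055.
Applying the same ×1.4055: 846.67 → 1190.00.

1190 px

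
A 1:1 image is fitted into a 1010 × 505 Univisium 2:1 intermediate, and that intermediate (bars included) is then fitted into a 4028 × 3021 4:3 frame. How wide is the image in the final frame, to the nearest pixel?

Inside the 1010×505 canvas the image is height-limited at 505.00 × 505.00.
Univisium 2:1 in 4028×3021: fills the width, so the intermediate becomes 4028.00 × 2014.00 — a scale of ×3.9881.
The image scales with it: width 505.00 × 3.9881 ≈ 2014.00.

2014 px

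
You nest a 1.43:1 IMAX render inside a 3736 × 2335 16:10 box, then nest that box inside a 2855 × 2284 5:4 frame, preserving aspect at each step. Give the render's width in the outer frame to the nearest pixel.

Inside the 3736×2335 canvas the render is height-limited at 3339.05 × 2335.00.
The 16:10 canvas is width-limited in 2855×2284, giving 2855.00 × 1784.38; scale factor 0.7642.
The render scales with it: width 3339.05 × 0.7642 ≈ 2551.66.

2552 px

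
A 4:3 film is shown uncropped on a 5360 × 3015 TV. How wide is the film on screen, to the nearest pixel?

Since 1.333 < 1.778, the film is height-limited.
That makes the image 4020.00 px wide (3015 × 4/3).

4020 px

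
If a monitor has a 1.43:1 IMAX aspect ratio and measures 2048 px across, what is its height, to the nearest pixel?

Height = 2048 / 1.430 = 1432.17.

1432 px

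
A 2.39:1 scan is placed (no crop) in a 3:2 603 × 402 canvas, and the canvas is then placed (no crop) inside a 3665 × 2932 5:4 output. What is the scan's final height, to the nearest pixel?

First fit — 2.39:1 into 603×402 spans the width: 603.00 × 252.30.
Second fit — the 3:2 canvas into 3665×2932 spans the width: 3665.00 × 2443.33 (×6.0779 from 603×402).
Applying the same ×6.0779: 252.30 → 1533.47.

1533 px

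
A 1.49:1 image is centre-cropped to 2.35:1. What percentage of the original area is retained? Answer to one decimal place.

63.4%

2.35:1 is wider than 1.49:1, so the crop keeps the full width and trims the height.
Area ratio = (1.490)/(2.350) = 63.40% retained.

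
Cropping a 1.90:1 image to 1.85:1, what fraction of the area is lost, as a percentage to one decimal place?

1.85:1 is narrower than 1.90:1, so the crop keeps the full height and trims the width.
Fraction kept = (1.850)/(1.900) ≈ 97.37%, so 2.63% is lost.

2.6%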